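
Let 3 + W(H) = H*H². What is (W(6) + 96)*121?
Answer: 37389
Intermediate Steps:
W(H) = -3 + H³ (W(H) = -3 + H*H² = -3 + H³)
(W(6) + 96)*121 = ((-3 + 6³) + 96)*121 = ((-3 + 216) + 96)*121 = (213 + 96)*121 = 309*121 = 37389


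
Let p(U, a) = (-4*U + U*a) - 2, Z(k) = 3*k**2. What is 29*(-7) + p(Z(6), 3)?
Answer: -313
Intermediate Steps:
p(U, a) = -2 - 4*U + U*a
29*(-7) + p(Z(6), 3) = 29*(-7) + (-2 - 12*6**2 + (3*6**2)*3) = -203 + (-2 - 12*36 + (3*36)*3) = -203 + (-2 - 4*108 + 108*3) = -203 + (-2 - 432 + 324) = -203 - 110 = -313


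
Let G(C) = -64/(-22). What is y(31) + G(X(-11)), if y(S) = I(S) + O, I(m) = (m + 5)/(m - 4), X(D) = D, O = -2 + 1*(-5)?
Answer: -91/33 ≈ -2.7576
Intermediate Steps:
O = -7 (O = -2 - 5 = -7)
I(m) = (5 + m)/(-4 + m)
G(C) = 32/11 (G(C) = -64*(-1/22) = 32/11)
y(S) = -7 + (5 + S)/(-4 + S) (y(S) = (5 + S)/(-4 + S) - 7 = -7 + (5 + S)/(-4 + S))
y(31) + G(X(-11)) = 3*(11 - 2*31)/(-4 + 31) + 32/11 = 3*(11 - 62)/27 + 32/11 = 3*(1/27)*(-51) + 32/11 = -17/3 + 32/11 = -91/33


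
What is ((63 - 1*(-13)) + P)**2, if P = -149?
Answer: 5329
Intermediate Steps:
((63 - 1*(-13)) + P)**2 = ((63 - 1*(-13)) - 149)**2 = ((63 + 13) - 149)**2 = (76 - 149)**2 = (-73)**2 = 5329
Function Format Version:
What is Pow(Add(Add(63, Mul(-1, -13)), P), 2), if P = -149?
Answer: 5329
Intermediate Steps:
Pow(Add(Add(63, Mul(-1, -13)), P), 2) = Pow(Add(Add(63, Mul(-1, -13)), -149), 2) = Pow(Add(Add(63, 13), -149), 2) = Pow(Add(76, -149), 2) = Pow(-73, 2) = 5329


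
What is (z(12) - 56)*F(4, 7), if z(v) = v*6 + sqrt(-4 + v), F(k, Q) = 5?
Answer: 80 + 10*sqrt(2) ≈ 94.142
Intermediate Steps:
z(v) = sqrt(-4 + v) + 6*v (z(v) = 6*v + sqrt(-4 + v) = sqrt(-4 + v) + 6*v)
(z(12) - 56)*F(4, 7) = ((sqrt(-4 + 12) + 6*12) - 56)*5 = ((sqrt(8) + 72) - 56)*5 = ((2*sqrt(2) + 72) - 56)*5 = ((72 + 2*sqrt(2)) - 56)*5 = (16 + 2*sqrt(2))*5 = 80 + 10*sqrt(2)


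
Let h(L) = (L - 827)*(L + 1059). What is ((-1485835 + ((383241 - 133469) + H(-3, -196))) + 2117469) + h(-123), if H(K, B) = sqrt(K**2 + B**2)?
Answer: -7794 + 5*sqrt(1537) ≈ -7598.0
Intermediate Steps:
H(K, B) = sqrt(B**2 + K**2)
h(L) = (-827 + L)*(1059 + L)
((-1485835 + ((383241 - 133469) + H(-3, -196))) + 2117469) + h(-123) = ((-1485835 + ((383241 - 133469) + sqrt((-196)**2 + (-3)**2))) + 2117469) + (-875793 + (-123)**2 + 232*(-123)) = ((-1485835 + (249772 + sqrt(38416 + 9))) + 2117469) + (-875793 + 15129 - 28536) = ((-1485835 + (249772 + sqrt(38425))) + 2117469) - 889200 = ((-1485835 + (249772 + 5*sqrt(1537))) + 2117469) - 889200 = ((-1236063 + 5*sqrt(1537)) + 2117469) - 889200 = (881406 + 5*sqrt(1537)) - 889200 = -7794 + 5*sqrt(1537)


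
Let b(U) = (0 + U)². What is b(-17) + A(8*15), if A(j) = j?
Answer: 409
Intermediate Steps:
b(U) = U²
b(-17) + A(8*15) = (-17)² + 8*15 = 289 + 120 = 409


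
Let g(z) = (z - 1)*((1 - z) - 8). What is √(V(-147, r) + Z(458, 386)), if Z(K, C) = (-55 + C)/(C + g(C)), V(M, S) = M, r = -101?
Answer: 4*I*√209262625291/150919 ≈ 12.124*I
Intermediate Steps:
g(z) = (-1 + z)*(-7 - z)
Z(K, C) = (-55 + C)/(7 - C² - 5*C) (Z(K, C) = (-55 + C)/(C + (7 - C² - 6*C)) = (-55 + C)/(7 - C² - 5*C))
√(V(-147, r) + Z(458, 386)) = √(-147 + (55 - 1*386)/(-7 + 386² + 5*386)) = √(-147 + (55 - 386)/(-7 + 148996 + 1930)) = √(-147 - 331/150919) = √(-22185424/150919) = 4*I*√209262625291/150919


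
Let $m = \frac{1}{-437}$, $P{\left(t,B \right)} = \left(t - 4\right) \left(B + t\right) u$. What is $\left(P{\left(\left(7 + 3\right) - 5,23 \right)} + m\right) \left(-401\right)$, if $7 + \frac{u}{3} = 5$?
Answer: $\frac{29440217}{437} \approx 67369.0$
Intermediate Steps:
$u = -6$ ($u = -21 + 3 \cdot 5 = -21 + 15 = -6$)
$P{\left(t,B \right)} = - 6 \left(-4 + t\right) \left(B + t\right)$ ($P{\left(t,B \right)} = \left(t - 4\right) \left(B + t\right) \left(-6\right) = \left(-4 + t\right) \left(B + t\right) \left(-6\right) = - 6 \left(-4 + t\right) \left(B + t\right)$)
$m = - \frac{1}{437} \approx -0.0022883$
$\left(P{\left(\left(7 + 3\right) - 5,23 \right)} + m\right) \left(-401\right) = \left(\left(- 6 \left(\left(7 + 3\right) - 5\right)^{2} + 24 \cdot 23 + 24 \left(\left(7 + 3\right) - 5\right) - 138 \left(\left(7 + 3\right) - 5\right)\right) - \frac{1}{437}\right) \left(-401\right) = \left(\left(- 6 \left(10 - 5\right)^{2} + 552 + 24 \left(10 - 5\right) - 138 \left(10 - 5\right)\right) - \frac{1}{437}\right) \left(-401\right) = \left(\left(- 6 \cdot 5^{2} + 552 + 24 \cdot 5 - 138 \cdot 5\right) - \frac{1}{437}\right) \left(-401\right) = \left(\left(\left(-6\right) 25 + 552 + 120 - 690\right) - \frac{1}{437}\right) \left(-401\right) = \left(\left(-150 + 552 + 120 - 690\right) - \frac{1}{437}\right) \left(-401\right) = \left(-168 - \frac{1}{437}\right) \left(-401\right) = \left(- \frac{73417}{437}\right) \left(-401\right) = \frac{29440217}{437}$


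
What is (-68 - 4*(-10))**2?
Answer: 784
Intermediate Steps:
(-68 - 4*(-10))**2 = (-68 + 40)**2 = (-28)**2 = 784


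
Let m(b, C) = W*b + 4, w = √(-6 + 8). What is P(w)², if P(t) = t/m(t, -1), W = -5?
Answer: 2/(-4 + 5*√2)² ≈ 0.21206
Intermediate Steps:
w = √2 ≈ 1.4142
m(b, C) = 4 - 5*b (m(b, C) = -5*b + 4 = 4 - 5*b)
P(t) = t/(4 - 5*t)
P(w)² = (-√2/(-4 + 5*√2))² = 2/(-4 + 5*√2)²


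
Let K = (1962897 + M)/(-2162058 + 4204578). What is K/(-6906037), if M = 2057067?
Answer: -334997/1175476557770 ≈ -2.8499e-7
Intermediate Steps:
K = 334997/170210 (K = (1962897 + 2057067)/(-2162058 + 4204578) = 4019964/2042520 = 4019964*(1/2042520) = 334997/170210 ≈ 1.9681)
K/(-6906037) = (334997/170210)/(-6906037) = (334997/170210)*(-1/6906037) = -334997/1175476557770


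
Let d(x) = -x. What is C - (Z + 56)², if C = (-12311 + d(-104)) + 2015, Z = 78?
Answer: -28148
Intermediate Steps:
C = -10192 (C = (-12311 - 1*(-104)) + 2015 = (-12311 + 104) + 2015 = -12207 + 2015 = -10192)
C - (Z + 56)² = -10192 - (78 + 56)² = -10192 - 1*134² = -10192 - 1*17956 = -10192 - 17956 = -28148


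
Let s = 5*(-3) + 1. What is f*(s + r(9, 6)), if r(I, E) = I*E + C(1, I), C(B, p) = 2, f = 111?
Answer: 4662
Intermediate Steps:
r(I, E) = 2 + E*I (r(I, E) = I*E + 2 = E*I + 2 = 2 + E*I)
s = -14 (s = -15 + 1 = -14)
f*(s + r(9, 6)) = 111*(-14 + (2 + 6*9)) = 111*(-14 + (2 + 54)) = 111*(-14 + 56) = 111*42 = 4662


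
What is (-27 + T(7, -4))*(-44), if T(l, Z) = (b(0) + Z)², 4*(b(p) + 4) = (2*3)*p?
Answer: -1628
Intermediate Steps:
b(p) = -4 + 3*p/2 (b(p) = -4 + ((2*3)*p)/4 = -4 + (6*p)/4 = -4 + 3*p/2)
T(l, Z) = (-4 + Z)² (T(l, Z) = ((-4 + (3/2)*0) + Z)² = ((-4 + 0) + Z)² = (-4 + Z)²)
(-27 + T(7, -4))*(-44) = (-27 + (-4 - 4)²)*(-44) = (-27 + (-8)²)*(-44) = (-27 + 64)*(-44) = 37*(-44) = -1628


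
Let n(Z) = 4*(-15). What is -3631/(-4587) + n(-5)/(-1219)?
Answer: 4701409/5591553 ≈ 0.84081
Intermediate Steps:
n(Z) = -60
-3631/(-4587) + n(-5)/(-1219) = -3631/(-4587) - 60/(-1219) = -3631*(-1/4587) - 60*(-1/1219) = 3631/4587 + 60/1219 = 4701409/5591553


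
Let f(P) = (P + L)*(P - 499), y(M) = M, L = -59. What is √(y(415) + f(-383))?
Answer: √390259 ≈ 624.71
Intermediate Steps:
f(P) = (-499 + P)*(-59 + P) (f(P) = (P - 59)*(P - 499) = (-59 + P)*(-499 + P) = (-499 + P)*(-59 + P))
√(y(415) + f(-383)) = √(415 + (29441 + (-383)² - 558*(-383))) = √(415 + (29441 + 146689 + 213714)) = √(415 + 389844) = √390259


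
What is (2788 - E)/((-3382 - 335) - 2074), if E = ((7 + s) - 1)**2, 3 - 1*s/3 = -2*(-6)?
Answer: -2347/5791 ≈ -0.40528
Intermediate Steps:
s = -27 (s = 9 - (-6)*(-6) = 9 - 3*12 = 9 - 36 = -27)
E = 441 (E = ((7 - 27) - 1)**2 = (-20 - 1)**2 = (-21)**2 = 441)
(2788 - E)/((-3382 - 335) - 2074) = (2788 - 1*441)/((-3382 - 335) - 2074) = (2788 - 441)/(-3717 - 2074) = 2347/(-5791) = 2347*(-1/5791) = -2347/5791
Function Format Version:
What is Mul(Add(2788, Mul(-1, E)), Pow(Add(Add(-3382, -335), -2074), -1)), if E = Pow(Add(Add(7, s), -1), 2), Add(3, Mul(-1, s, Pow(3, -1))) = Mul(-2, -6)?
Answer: Rational(-2347, 5791) ≈ -0.40528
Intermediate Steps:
s = -27 (s = Add(9, Mul(-3, Mul(-2, -6))) = Add(9, Mul(-3, 12)) = Add(9, -36) = -27)
E = 441 (E = Pow(Add(Add(7, -27), -1), 2) = Pow(Add(-20, -1), 2) = Pow(-21, 2) = 441)
Mul(Add(2788, Mul(-1, E)), Pow(Add(Add(-3382, -335), -2074), -1)) = Mul(Add(2788, Mul(-1, 441)), Pow(Add(Add(-3382, -335), -2074), -1)) = Mul(Add(2788, -441), Pow(Add(-3717, -2074), -1)) = Mul(2347, Pow(-5791, -1)) = Mul(2347, Rational(-1, 5791)) = Rational(-2347, 5791)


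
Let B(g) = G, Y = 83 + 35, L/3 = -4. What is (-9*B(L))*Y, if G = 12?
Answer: -12744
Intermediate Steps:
L = -12 (L = 3*(-4) = -12)
Y = 118
B(g) = 12
(-9*B(L))*Y = -9*12*118 = -108*118 = -12744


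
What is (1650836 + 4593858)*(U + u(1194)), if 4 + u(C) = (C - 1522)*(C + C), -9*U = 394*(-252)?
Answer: -4822377515784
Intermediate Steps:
U = 11032 (U = -394*(-252)/9 = -⅑*(-99288) = 11032)
u(C) = -4 + 2*C*(-1522 + C) (u(C) = -4 + (C - 1522)*(C + C) = -4 + (-1522 + C)*(2*C) = -4 + 2*C*(-1522 + C))
(1650836 + 4593858)*(U + u(1194)) = (1650836 + 4593858)*(11032 + (-4 - 3044*1194 + 2*1194²)) = 6244694*(11032 + (-4 - 3634536 + 2*1425636)) = 6244694*(11032 + (-4 - 3634536 + 2851272)) = 6244694*(11032 - 783268) = 6244694*(-772236) = -4822377515784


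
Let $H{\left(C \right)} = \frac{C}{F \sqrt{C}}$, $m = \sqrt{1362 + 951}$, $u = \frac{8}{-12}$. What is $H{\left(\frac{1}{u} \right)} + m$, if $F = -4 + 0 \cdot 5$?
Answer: $3 \sqrt{257} - \frac{i \sqrt{6}}{8} \approx 48.094 - 0.30619 i$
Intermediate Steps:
$u = - \frac{2}{3}$ ($u = 8 \left(- \frac{1}{12}\right) = - \frac{2}{3} \approx -0.66667$)
$F = -4$ ($F = -4 + 0 = -4$)
$m = 3 \sqrt{257}$ ($m = \sqrt{2313} = 3 \sqrt{257} \approx 48.094$)
$H{\left(C \right)} = - \frac{\sqrt{C}}{4}$ ($H{\left(C \right)} = \frac{C}{\left(-4\right) \sqrt{C}} = C \left(- \frac{1}{4 \sqrt{C}}\right) = - \frac{\sqrt{C}}{4}$)
$H{\left(\frac{1}{u} \right)} + m = - \frac{\sqrt{\frac{1}{- \frac{2}{3}}}}{4} + 3 \sqrt{257} = - \frac{\sqrt{- \frac{3}{2}}}{4} + 3 \sqrt{257} = - \frac{\frac{1}{2} i \sqrt{6}}{4} + 3 \sqrt{257} = - \frac{i \sqrt{6}}{8} + 3 \sqrt{257} = 3 \sqrt{257} - \frac{i \sqrt{6}}{8}$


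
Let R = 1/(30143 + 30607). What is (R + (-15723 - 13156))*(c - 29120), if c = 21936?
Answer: 6301802102408/30375 ≈ 2.0747e+8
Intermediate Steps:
R = 1/60750 ≈ 1.6461e-5
(R + (-15723 - 13156))*(c - 29120) = (1/60750 + (-15723 - 13156))*(21936 - 29120) = (1/60750 - 28879)*(-7184) = -1754399249/60750*(-7184) = 6301802102408/30375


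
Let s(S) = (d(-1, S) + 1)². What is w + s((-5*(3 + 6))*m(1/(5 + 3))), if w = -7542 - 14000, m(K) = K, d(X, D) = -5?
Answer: -21526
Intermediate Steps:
s(S) = 16 (s(S) = (-5 + 1)² = (-4)² = 16)
w = -21542
w + s((-5*(3 + 6))*m(1/(5 + 3))) = -21542 + 16 = -21526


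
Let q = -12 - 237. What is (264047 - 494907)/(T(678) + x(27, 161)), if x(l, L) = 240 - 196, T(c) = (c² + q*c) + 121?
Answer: -230860/291027 ≈ -0.79326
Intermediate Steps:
q = -249
T(c) = 121 + c² - 249*c (T(c) = (c² - 249*c) + 121 = 121 + c² - 249*c)
x(l, L) = 44
(264047 - 494907)/(T(678) + x(27, 161)) = (264047 - 494907)/((121 + 678² - 249*678) + 44) = -230860/((121 + 459684 - 168822) + 44) = -230860/(290983 + 44) = -230860/291027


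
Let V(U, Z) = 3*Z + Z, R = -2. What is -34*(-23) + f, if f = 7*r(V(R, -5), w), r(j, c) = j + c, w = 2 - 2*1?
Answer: 642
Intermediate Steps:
w = 0 (w = 2 - 2 = 0)
V(U, Z) = 4*Z
r(j, c) = c + j
f = -140 (f = 7*(0 + 4*(-5)) = 7*(0 - 20) = 7*(-20) = -140)
-34*(-23) + f = -34*(-23) - 140 = 782 - 140 = 642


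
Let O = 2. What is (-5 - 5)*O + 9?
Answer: -11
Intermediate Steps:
(-5 - 5)*O + 9 = (-5 - 5)*2 + 9 = -10*2 + 9 = -20 + 9 = -11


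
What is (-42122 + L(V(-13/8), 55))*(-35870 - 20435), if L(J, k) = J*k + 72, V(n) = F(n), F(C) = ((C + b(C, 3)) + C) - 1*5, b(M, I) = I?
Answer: 9535533275/4 ≈ 2.3839e+9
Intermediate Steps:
F(C) = -2 + 2*C (F(C) = ((C + 3) + C) - 1*5 = ((3 + C) + C) - 5 = (3 + 2*C) - 5 = -2 + 2*C)
V(n) = -2 + 2*n
L(J, k) = 72 + J*k
(-42122 + L(V(-13/8), 55))*(-35870 - 20435) = (-42122 + (72 + (-2 + 2*(-13/8))*55))*(-35870 - 20435) = (-42122 + (72 + (-2 + 2*(-13*1/8))*55))*(-56305) = (-42122 + (72 + (-2 + 2*(-13/8))*55))*(-56305) = (-42122 + (72 + (-2 - 13/4)*55))*(-56305) = (-42122 + (72 - 21/4*55))*(-56305) = (-42122 + (72 - 1155/4))*(-56305) = (-42122 - 867/4)*(-56305) = -169355/4*(-56305) = 9535533275/4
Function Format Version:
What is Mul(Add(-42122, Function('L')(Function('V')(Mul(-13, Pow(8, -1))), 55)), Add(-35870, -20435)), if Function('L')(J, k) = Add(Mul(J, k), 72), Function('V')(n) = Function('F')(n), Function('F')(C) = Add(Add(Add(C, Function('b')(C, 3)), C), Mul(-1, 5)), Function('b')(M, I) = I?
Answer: Rational(9535533275, 4) ≈ 2.3839e+9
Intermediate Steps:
Function('F')(C) = Add(-2, Mul(2, C)) (Function('F')(C) = Add(Add(Add(C, 3), C), Mul(-1, 5)) = Add(Add(Add(3, C), C), -5) = Add(Add(3, Mul(2, C)), -5) = Add(-2, Mul(2, C)))
Function('V')(n) = Add(-2, Mul(2, n))
Function('L')(J, k) = Add(72, Mul(J, k))
Mul(Add(-42122, Function('L')(Function('V')(Mul(-13, Pow(8, -1))), 55)), Add(-35870, -20435)) = Mul(Add(-42122, Add(72, Mul(Add(-2, Mul(2, Mul(-13, Pow(8, -1)))), 55))), Add(-35870, -20435)) = Mul(Add(-42122, Add(72, Mul(Add(-2, Mul(2, Mul(-13, Rational(1, 8)))), 55))), -56305) = Mul(Add(-42122, Add(72, Mul(Add(-2, Mul(2, Rational(-13, 8))), 55))), -56305) = Mul(Add(-42122, Add(72, Mul(Add(-2, Rational(-13, 4)), 55))), -56305) = Mul(Add(-42122, Add(72, Mul(Rational(-21, 4), 55))), -56305) = Mul(Add(-42122, Add(72, Rational(-1155, 4))), -56305) = Mul(Add(-42122, Rational(-867, 4)), -56305) = Mul(Rational(-169355, 4), -56305) = Rational(9535533275, 4)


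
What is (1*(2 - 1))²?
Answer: 1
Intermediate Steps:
(1*(2 - 1))² = (1*1)² = 1² = 1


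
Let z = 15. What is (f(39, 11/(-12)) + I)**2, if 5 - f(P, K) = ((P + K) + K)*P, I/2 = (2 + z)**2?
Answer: 3003289/4 ≈ 7.5082e+5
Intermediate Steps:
I = 578 (I = 2*(2 + 15)**2 = 2*17**2 = 2*289 = 578)
f(P, K) = 5 - P*(P + 2*K) (f(P, K) = 5 - ((P + K) + K)*P = 5 - ((K + P) + K)*P = 5 - (P + 2*K)*P = 5 - P*(P + 2*K))
(f(39, 11/(-12)) + I)**2 = ((5 - 1*39**2 - 2*11/(-12)*39) + 578)**2 = ((5 - 1*1521 - 2*11*(-1/12)*39) + 578)**2 = ((5 - 1521 - 2*(-11/12)*39) + 578)**2 = ((5 - 1521 + 143/2) + 578)**2 = (-2889/2 + 578)**2 = (-1733/2)**2 = 3003289/4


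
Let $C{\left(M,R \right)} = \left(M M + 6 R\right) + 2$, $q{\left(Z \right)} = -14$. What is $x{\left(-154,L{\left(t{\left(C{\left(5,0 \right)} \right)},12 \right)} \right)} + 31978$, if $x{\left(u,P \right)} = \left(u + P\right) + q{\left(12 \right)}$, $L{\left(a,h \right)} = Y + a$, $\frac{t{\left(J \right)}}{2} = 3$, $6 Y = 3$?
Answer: $\frac{63633}{2} \approx 31817.0$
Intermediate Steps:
$Y = \frac{1}{2}$ ($Y = \frac{1}{6} \cdot 3 = \frac{1}{2} \approx 0.5$)
$C{\left(M,R \right)} = 2 + M^{2} + 6 R$ ($C{\left(M,R \right)} = \left(M^{2} + 6 R\right) + 2 = 2 + M^{2} + 6 R$)
$t{\left(J \right)} = 6$ ($t{\left(J \right)} = 2 \cdot 3 = 6$)
$L{\left(a,h \right)} = \frac{1}{2} + a$
$x{\left(u,P \right)} = -14 + P + u$ ($x{\left(u,P \right)} = \left(u + P\right) - 14 = \left(P + u\right) - 14 = -14 + P + u$)
$x{\left(-154,L{\left(t{\left(C{\left(5,0 \right)} \right)},12 \right)} \right)} + 31978 = \left(-14 + \left(\frac{1}{2} + 6\right) - 154\right) + 31978 = \left(-14 + \frac{13}{2} - 154\right) + 31978 = - \frac{323}{2} + 31978 = \frac{63633}{2}$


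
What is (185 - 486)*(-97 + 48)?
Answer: 14749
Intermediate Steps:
(185 - 486)*(-97 + 48) = -301*(-49) = 14749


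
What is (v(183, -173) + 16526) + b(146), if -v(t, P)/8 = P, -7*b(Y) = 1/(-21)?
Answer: 2632771/147 ≈ 17910.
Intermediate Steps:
b(Y) = 1/147 (b(Y) = -1/7/(-21) = -1/7*(-1/21) = 1/147)
v(t, P) = -8*P
(v(183, -173) + 16526) + b(146) = (-8*(-173) + 16526) + 1/147 = (1384 + 16526) + 1/147 = 17910 + 1/147 = 2632771/147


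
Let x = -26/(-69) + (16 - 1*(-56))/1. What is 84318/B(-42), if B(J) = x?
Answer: 2908971/2497 ≈ 1165.0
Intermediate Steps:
x = 4994/69 (x = -26*(-1/69) + (16 + 56)*1 = 26/69 + 72*1 = 26/69 + 72 = 4994/69 ≈ 72.377)
B(J) = 4994/69
84318/B(-42) = 84318/(4994/69) = 84318*(69/4994) = 2908971/2497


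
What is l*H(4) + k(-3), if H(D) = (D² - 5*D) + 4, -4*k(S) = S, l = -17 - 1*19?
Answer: ¾ ≈ 0.75000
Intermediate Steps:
l = -36 (l = -17 - 19 = -36)
k(S) = -S/4
H(D) = 4 + D² - 5*D
l*H(4) + k(-3) = -36*(4 + 4² - 5*4) - ¼*(-3) = -36*(4 + 16 - 20) + ¾ = -36*0 + ¾ = 0 + ¾ = ¾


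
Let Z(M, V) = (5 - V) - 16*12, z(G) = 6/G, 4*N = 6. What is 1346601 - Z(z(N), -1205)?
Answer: 1345583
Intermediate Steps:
N = 3/2 (N = (1/4)*6 = 3/2 ≈ 1.5000)
Z(M, V) = -187 - V (Z(M, V) = (5 - V) - 192 = -187 - V)
1346601 - Z(z(N), -1205) = 1346601 - (-187 - 1*(-1205)) = 1346601 - (-187 + 1205) = 1346601 - 1*1018 = 1346601 - 1018 = 1345583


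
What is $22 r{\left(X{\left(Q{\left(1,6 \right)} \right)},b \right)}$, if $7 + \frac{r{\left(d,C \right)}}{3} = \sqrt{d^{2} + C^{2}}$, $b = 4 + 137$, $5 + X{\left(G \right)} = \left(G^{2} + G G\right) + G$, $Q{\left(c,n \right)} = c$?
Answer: $-462 + 66 \sqrt{19885} \approx 8844.9$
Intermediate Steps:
$X{\left(G \right)} = -5 + G + 2 G^{2}$ ($X{\left(G \right)} = -5 + \left(\left(G^{2} + G G\right) + G\right) = -5 + \left(\left(G^{2} + G^{2}\right) + G\right) = -5 + \left(2 G^{2} + G\right) = -5 + \left(G + 2 G^{2}\right) = -5 + G + 2 G^{2}$)
$b = 141$
$r{\left(d,C \right)} = -21 + 3 \sqrt{C^{2} + d^{2}}$ ($r{\left(d,C \right)} = -21 + 3 \sqrt{d^{2} + C^{2}} = -21 + 3 \sqrt{C^{2} + d^{2}}$)
$22 r{\left(X{\left(Q{\left(1,6 \right)} \right)},b \right)} = 22 \left(-21 + 3 \sqrt{141^{2} + \left(-5 + 1 + 2 \cdot 1^{2}\right)^{2}}\right) = 22 \left(-21 + 3 \sqrt{19881 + \left(-5 + 1 + 2 \cdot 1\right)^{2}}\right) = 22 \left(-21 + 3 \sqrt{19881 + \left(-5 + 1 + 2\right)^{2}}\right) = 22 \left(-21 + 3 \sqrt{19881 + \left(-2\right)^{2}}\right) = 22 \left(-21 + 3 \sqrt{19881 + 4}\right) = 22 \left(-21 + 3 \sqrt{19885}\right) = -462 + 66 \sqrt{19885}$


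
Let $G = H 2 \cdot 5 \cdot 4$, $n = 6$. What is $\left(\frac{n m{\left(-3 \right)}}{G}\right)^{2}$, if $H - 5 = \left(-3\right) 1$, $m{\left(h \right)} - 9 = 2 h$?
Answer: $\frac{81}{1600} \approx 0.050625$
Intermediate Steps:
$m{\left(h \right)} = 9 + 2 h$
$H = 2$ ($H = 5 - 3 = 2$)
$G = 80$ ($G = 2 \cdot 2 \cdot 5 \cdot 4 = 2 \cdot 10 \cdot 4 = 2 \cdot 40 = 80$)
$\left(\frac{n m{\left(-3 \right)}}{G}\right)^{2} = \left(\frac{6 \left(9 + 2 \left(-3\right)\right)}{80}\right)^{2} = \left(6 \left(9 - 6\right) \frac{1}{80}\right)^{2} = \left(6 \cdot 3 \cdot \frac{1}{80}\right)^{2} = \left(18 \cdot \frac{1}{80}\right)^{2} = \left(\frac{9}{40}\right)^{2} = \frac{81}{1600}$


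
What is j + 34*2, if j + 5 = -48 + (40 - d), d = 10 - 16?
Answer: 61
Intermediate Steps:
d = -6
j = -7 (j = -5 + (-48 + (40 - 1*(-6))) = -5 + (-48 + (40 + 6)) = -5 + (-48 + 46) = -5 - 2 = -7)
j + 34*2 = -7 + 34*2 = -7 + 68 = 61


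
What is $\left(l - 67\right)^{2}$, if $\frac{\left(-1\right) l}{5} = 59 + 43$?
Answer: $332929$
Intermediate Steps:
$l = -510$ ($l = - 5 \left(59 + 43\right) = \left(-5\right) 102 = -510$)
$\left(l - 67\right)^{2} = \left(-510 - 67\right)^{2} = \left(-577\right)^{2} = 332929$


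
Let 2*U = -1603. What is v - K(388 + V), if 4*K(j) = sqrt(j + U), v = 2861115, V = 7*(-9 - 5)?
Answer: 2861115 - I*sqrt(2046)/8 ≈ 2.8611e+6 - 5.6541*I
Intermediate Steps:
V = -98 (V = 7*(-14) = -98)
U = -1603/2 (U = (1/2)*(-1603) = -1603/2 ≈ -801.50)
K(j) = sqrt(-1603/2 + j)/4 (K(j) = sqrt(j - 1603/2)/4 = sqrt(-1603/2 + j)/4)
v - K(388 + V) = 2861115 - sqrt(-3206 + 4*(388 - 98))/8 = 2861115 - sqrt(-3206 + 4*290)/8 = 2861115 - sqrt(-3206 + 1160)/8 = 2861115 - sqrt(-2046)/8 = 2861115 - I*sqrt(2046)/8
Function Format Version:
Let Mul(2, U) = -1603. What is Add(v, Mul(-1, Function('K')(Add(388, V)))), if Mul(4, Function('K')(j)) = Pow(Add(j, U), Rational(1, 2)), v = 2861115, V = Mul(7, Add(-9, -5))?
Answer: Add(2861115, Mul(Rational(-1, 8), I, Pow(2046, Rational(1, 2)))) ≈ Add(2.8611e+6, Mul(-5.6541, I))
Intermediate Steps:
V = -98 (V = Mul(7, -14) = -98)
U = Rational(-1603, 2) (U = Mul(Rational(1, 2), -1603) = Rational(-1603, 2) ≈ -801.50)
Function('K')(j) = Mul(Rational(1, 4), Pow(Add(Rational(-1603, 2), j), Rational(1, 2))) (Function('K')(j) = Mul(Rational(1, 4), Pow(Add(j, Rational(-1603, 2)), Rational(1, 2))) = Mul(Rational(1, 4), Pow(Add(Rational(-1603, 2), j), Rational(1, 2))))
Add(v, Mul(-1, Function('K')(Add(388, V)))) = Add(2861115, Mul(-1, Mul(Rational(1, 8), Pow(Add(-3206, Mul(4, Add(388, -98))), Rational(1, 2))))) = Add(2861115, Mul(-1, Mul(Rational(1, 8), Pow(Add(-3206, Mul(4, 290)), Rational(1, 2))))) = Add(2861115, Mul(-1, Mul(Rational(1, 8), Pow(Add(-3206, 1160), Rational(1, 2))))) = Add(2861115, Mul(-1, Mul(Rational(1, 8), Pow(-2046, Rational(1, 2))))) = Add(2861115, Mul(-1, Mul(Rational(1, 8), Mul(I, Pow(2046, Rational(1, 2)))))) = Add(2861115, Mul(-1, Mul(Rational(1, 8), I, Pow(2046, Rational(1, 2))))) = Add(2861115, Mul(Rational(-1, 8), I, Pow(2046, Rational(1, 2))))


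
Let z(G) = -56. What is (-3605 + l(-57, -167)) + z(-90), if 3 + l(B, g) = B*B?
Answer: -415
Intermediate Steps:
l(B, g) = -3 + B² (l(B, g) = -3 + B*B = -3 + B²)
(-3605 + l(-57, -167)) + z(-90) = (-3605 + (-3 + (-57)²)) - 56 = (-3605 + (-3 + 3249)) - 56 = (-3605 + 3246) - 56 = -359 - 56 = -415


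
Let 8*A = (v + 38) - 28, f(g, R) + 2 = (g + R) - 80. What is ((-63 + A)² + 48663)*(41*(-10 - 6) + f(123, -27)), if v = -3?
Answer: -1079022561/32 ≈ -3.3719e+7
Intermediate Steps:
f(g, R) = -82 + R + g (f(g, R) = -2 + ((g + R) - 80) = -2 + ((R + g) - 80) = -2 + (-80 + R + g) = -82 + R + g)
A = 7/8 (A = ((-3 + 38) - 28)/8 = (35 - 28)/8 = (⅛)*7 = 7/8 ≈ 0.87500)
((-63 + A)² + 48663)*(41*(-10 - 6) + f(123, -27)) = ((-63 + 7/8)² + 48663)*(41*(-10 - 6) + (-82 - 27 + 123)) = ((-497/8)² + 48663)*(41*(-16) + 14) = (247009/64 + 48663)*(-656 + 14) = (3361441/64)*(-642) = -1079022561/32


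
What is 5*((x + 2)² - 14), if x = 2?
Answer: 10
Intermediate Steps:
5*((x + 2)² - 14) = 5*((2 + 2)² - 14) = 5*(4² - 14) = 5*(16 - 14) = 5*2 = 10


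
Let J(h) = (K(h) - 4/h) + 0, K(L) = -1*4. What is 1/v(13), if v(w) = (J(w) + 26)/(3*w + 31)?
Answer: 455/141 ≈ 3.2270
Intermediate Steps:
K(L) = -4
J(h) = -4 - 4/h (J(h) = (-4 - 4/h) + 0 = -4 - 4/h)
v(w) = (22 - 4/w)/(31 + 3*w) (v(w) = ((-4 - 4/w) + 26)/(3*w + 31) = (22 - 4/w)/(31 + 3*w))
1/v(13) = 1/(2*(-2 + 11*13)/(13*(31 + 3*13))) = 1/(2*(1/13)*(-2 + 143)/(31 + 39)) = 1/(2*(1/13)*141/70) = 1/(2*(1/13)*(1/70)*141) = 1/(141/455) = 455/141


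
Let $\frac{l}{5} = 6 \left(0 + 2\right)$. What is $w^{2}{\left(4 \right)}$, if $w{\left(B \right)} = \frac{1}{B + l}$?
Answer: $\frac{1}{4096} \approx 0.00024414$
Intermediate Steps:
$l = 60$ ($l = 5 \cdot 6 \left(0 + 2\right) = 5 \cdot 6 \cdot 2 = 5 \cdot 12 = 60$)
$w{\left(B \right)} = \frac{1}{60 + B}$ ($w{\left(B \right)} = \frac{1}{B + 60} = \frac{1}{60 + B}$)
$w^{2}{\left(4 \right)} = \left(\frac{1}{60 + 4}\right)^{2} = \left(\frac{1}{64}\right)^{2} = \frac{1}{4096}$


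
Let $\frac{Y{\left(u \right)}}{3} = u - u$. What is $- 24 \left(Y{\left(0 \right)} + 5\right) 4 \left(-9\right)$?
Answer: $4320$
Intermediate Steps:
$Y{\left(u \right)} = 0$ ($Y{\left(u \right)} = 3 \left(u - u\right) = 3 \cdot 0 = 0$)
$- 24 \left(Y{\left(0 \right)} + 5\right) 4 \left(-9\right) = - 24 \left(0 + 5\right) 4 \left(-9\right) = - 24 \cdot 5 \cdot 4 \left(-9\right) = \left(-24\right) 20 \left(-9\right) = \left(-480\right) \left(-9\right) = 4320$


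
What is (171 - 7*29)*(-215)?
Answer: 6880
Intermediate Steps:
(171 - 7*29)*(-215) = (171 - 203)*(-215) = -32*(-215) = 6880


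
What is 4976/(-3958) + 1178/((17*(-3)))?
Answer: -2458150/100929 ≈ -24.355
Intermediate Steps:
4976/(-3958) + 1178/((17*(-3))) = 4976*(-1/3958) + 1178/(-51) = -2488/1979 + 1178*(-1/51) = -2488/1979 - 1178/51 = -2458150/100929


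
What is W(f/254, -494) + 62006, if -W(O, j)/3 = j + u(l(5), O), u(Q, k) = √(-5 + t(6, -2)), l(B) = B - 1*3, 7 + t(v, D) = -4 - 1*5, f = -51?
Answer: 63488 - 3*I*√21 ≈ 63488.0 - 13.748*I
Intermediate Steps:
t(v, D) = -16 (t(v, D) = -7 + (-4 - 1*5) = -7 + (-4 - 5) = -7 - 9 = -16)
l(B) = -3 + B (l(B) = B - 3 = -3 + B)
u(Q, k) = I*√21 (u(Q, k) = √(-5 - 16) = √(-21) = I*√21)
W(O, j) = -3*j - 3*I*√21 (W(O, j) = -3*(j + I*√21) = -3*j - 3*I*√21)
W(f/254, -494) + 62006 = (-3*(-494) - 3*I*√21) + 62006 = (1482 - 3*I*√21) + 62006 = 63488 - 3*I*√21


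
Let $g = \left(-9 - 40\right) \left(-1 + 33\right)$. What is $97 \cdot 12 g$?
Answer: $-1825152$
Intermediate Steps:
$g = -1568$ ($g = \left(-49\right) 32 = -1568$)
$97 \cdot 12 g = 97 \cdot 12 \left(-1568\right) = 1164 \left(-1568\right) = -1825152$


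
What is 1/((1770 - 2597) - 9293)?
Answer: -1/10120 ≈ -9.8814e-5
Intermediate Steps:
1/((1770 - 2597) - 9293) = 1/(-827 - 9293) = 1/(-10120) = -1/10120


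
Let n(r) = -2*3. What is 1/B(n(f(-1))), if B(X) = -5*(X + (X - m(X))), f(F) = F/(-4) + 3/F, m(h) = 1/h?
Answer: 6/355 ≈ 0.016901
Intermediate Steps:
m(h) = 1/h
f(F) = 3/F - F/4 (f(F) = F*(-¼) + 3/F = -F/4 + 3/F = 3/F - F/4)
n(r) = -6
B(X) = -10*X + 5/X (B(X) = -5*(X + (X - 1/X)) = -5*(-1/X + 2*X) = -10*X + 5/X)
1/B(n(f(-1))) = 1/(-10*(-6) + 5/(-6)) = 1/(60 + 5*(-⅙)) = 1/(60 - ⅚) = 1/(355/6) = 6/355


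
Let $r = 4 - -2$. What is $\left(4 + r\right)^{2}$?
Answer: $100$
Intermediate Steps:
$r = 6$ ($r = 4 + 2 = 6$)
$\left(4 + r\right)^{2} = \left(4 + 6\right)^{2} = 10^{2} = 100$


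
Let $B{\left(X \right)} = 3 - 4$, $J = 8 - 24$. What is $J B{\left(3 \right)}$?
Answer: $16$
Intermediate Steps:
$J = -16$ ($J = 8 - 24 = -16$)
$B{\left(X \right)} = -1$ ($B{\left(X \right)} = 3 - 4 = -1$)
$J B{\left(3 \right)} = \left(-16\right) \left(-1\right) = 16$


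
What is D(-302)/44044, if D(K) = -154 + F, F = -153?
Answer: -307/44044 ≈ -0.0069703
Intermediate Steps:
D(K) = -307 (D(K) = -154 - 153 = -307)
D(-302)/44044 = -307/44044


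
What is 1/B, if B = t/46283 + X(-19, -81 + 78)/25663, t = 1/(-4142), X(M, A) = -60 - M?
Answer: -4919704525318/7859897289 ≈ -625.92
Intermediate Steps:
t = -1/4142 ≈ -0.00024143
B = -7859897289/4919704525318 (B = -1/4142/46283 + (-60 - 1*(-19))/25663 = -1/4142*1/46283 + (-60 + 19)*(1/25663) = -1/191704186 - 41*1/25663 = -1/191704186 - 41/25663 = -7859897289/4919704525318 ≈ -0.0015976)
1/B = 1/(-7859897289/4919704525318) = -4919704525318/7859897289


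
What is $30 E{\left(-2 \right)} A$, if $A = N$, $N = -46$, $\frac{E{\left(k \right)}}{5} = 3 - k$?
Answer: $-34500$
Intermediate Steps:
$E{\left(k \right)} = 15 - 5 k$ ($E{\left(k \right)} = 5 \left(3 - k\right) = 15 - 5 k$)
$A = -46$
$30 E{\left(-2 \right)} A = 30 \left(15 - -10\right) \left(-46\right) = 30 \left(15 + 10\right) \left(-46\right) = 30 \cdot 25 \left(-46\right) = 750 \left(-46\right) = -34500$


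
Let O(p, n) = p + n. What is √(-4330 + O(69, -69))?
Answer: I*√4330 ≈ 65.803*I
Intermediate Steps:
O(p, n) = n + p
√(-4330 + O(69, -69)) = √(-4330 + (-69 + 69)) = √(-4330 + 0) = √(-4330) = I*√4330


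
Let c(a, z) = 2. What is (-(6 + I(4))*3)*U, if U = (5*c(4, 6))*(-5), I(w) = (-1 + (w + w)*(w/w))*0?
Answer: 900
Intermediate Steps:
I(w) = 0 (I(w) = (-1 + (2*w)*1)*0 = (-1 + 2*w)*0 = 0)
U = -50 (U = (5*2)*(-5) = 10*(-5) = -50)
(-(6 + I(4))*3)*U = (-(6 + 0)*3)*(-50) = (-1*6*3)*(-50) = -6*3*(-50) = -18*(-50) = 900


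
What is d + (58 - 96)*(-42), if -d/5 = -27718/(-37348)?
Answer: 29734409/18674 ≈ 1592.3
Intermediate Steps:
d = -69295/18674 (d = -(-138590)/(-37348) = -(-138590)*(-1)/37348 = -5*13859/18674 = -69295/18674 ≈ -3.7108)
d + (58 - 96)*(-42) = -69295/18674 + (58 - 96)*(-42) = -69295/18674 - 38*(-42) = -69295/18674 + 1596 = 29734409/18674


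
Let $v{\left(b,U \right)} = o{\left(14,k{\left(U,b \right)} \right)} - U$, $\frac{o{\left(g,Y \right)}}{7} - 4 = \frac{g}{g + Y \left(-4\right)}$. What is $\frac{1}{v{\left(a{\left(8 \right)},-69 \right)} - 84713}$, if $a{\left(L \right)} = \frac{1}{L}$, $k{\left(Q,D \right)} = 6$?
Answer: $- \frac{5}{423129} \approx -1.1817 \cdot 10^{-5}$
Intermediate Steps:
$o{\left(g,Y \right)} = 28 + \frac{7 g}{g - 4 Y}$ ($o{\left(g,Y \right)} = 28 + 7 \frac{g}{g + Y \left(-4\right)} = 28 + 7 \frac{g}{g - 4 Y} = 28 + \frac{7 g}{g - 4 Y}$)
$v{\left(b,U \right)} = \frac{91}{5} - U$ ($v{\left(b,U \right)} = \frac{7 \left(\left(-5\right) 14 + 16 \cdot 6\right)}{\left(-1\right) 14 + 4 \cdot 6} - U = \frac{7 \left(-70 + 96\right)}{-14 + 24} - U = 7 \cdot \frac{1}{10} \cdot 26 - U = \frac{91}{5} - U$)
$\frac{1}{v{\left(a{\left(8 \right)},-69 \right)} - 84713} = \frac{1}{\left(\frac{91}{5} - -69\right) - 84713} = \frac{1}{\left(\frac{91}{5} + 69\right) - 84713} = \frac{1}{\frac{436}{5} - 84713} = \frac{1}{- \frac{423129}{5}} = - \frac{5}{423129}$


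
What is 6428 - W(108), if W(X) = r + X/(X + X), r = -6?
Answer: 12867/2 ≈ 6433.5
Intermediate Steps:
W(X) = -11/2 (W(X) = -6 + X/(X + X) = -6 + X/((2*X)) = -6 + (1/(2*X))*X = -6 + 1/2 = -11/2)
6428 - W(108) = 6428 - 1*(-11/2) = 6428 + 11/2 = 12867/2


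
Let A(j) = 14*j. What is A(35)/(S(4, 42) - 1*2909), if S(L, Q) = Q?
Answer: -490/2867 ≈ -0.17091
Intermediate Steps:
A(35)/(S(4, 42) - 1*2909) = (14*35)/(42 - 1*2909) = 490/(42 - 2909) = 490/(-2867) = 490*(-1/2867) = -490/2867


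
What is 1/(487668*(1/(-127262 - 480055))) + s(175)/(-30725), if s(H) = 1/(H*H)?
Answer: -190485609834431/152957576187500 ≈ -1.2453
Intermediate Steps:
s(H) = H⁻² (s(H) = 1/(H²) = H⁻²)
1/(487668*(1/(-127262 - 480055))) + s(175)/(-30725) = 1/(487668*(1/(-127262 - 480055))) + 1/(175²*(-30725)) = 1/(487668*(1/(-607317))) + (1/30625)*(-1/30725) = 1/(487668*(-1/607317)) - 1/940953125 = (1/487668)*(-607317) - 1/940953125 = -202439/162556 - 1/940953125 = -190485609834431/152957576187500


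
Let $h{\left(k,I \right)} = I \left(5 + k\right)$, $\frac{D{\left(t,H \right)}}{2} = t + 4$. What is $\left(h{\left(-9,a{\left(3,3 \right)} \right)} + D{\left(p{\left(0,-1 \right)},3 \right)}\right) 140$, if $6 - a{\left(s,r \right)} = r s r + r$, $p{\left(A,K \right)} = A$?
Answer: $14560$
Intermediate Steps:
$D{\left(t,H \right)} = 8 + 2 t$ ($D{\left(t,H \right)} = 2 \left(t + 4\right) = 2 \left(4 + t\right) = 8 + 2 t$)
$a{\left(s,r \right)} = 6 - r - s r^{2}$ ($a{\left(s,r \right)} = 6 - \left(r s r + r\right) = 6 - \left(s r^{2} + r\right) = 6 - \left(r + s r^{2}\right) = 6 - r - s r^{2}$)
$\left(h{\left(-9,a{\left(3,3 \right)} \right)} + D{\left(p{\left(0,-1 \right)},3 \right)}\right) 140 = \left(\left(6 - 3 - 3 \cdot 3^{2}\right) \left(5 - 9\right) + \left(8 + 2 \cdot 0\right)\right) 140 = \left(\left(6 - 3 - 3 \cdot 9\right) \left(-4\right) + \left(8 + 0\right)\right) 140 = \left(\left(6 - 3 - 27\right) \left(-4\right) + 8\right) 140 = \left(\left(-24\right) \left(-4\right) + 8\right) 140 = \left(96 + 8\right) 140 = 104 \cdot 140 = 14560$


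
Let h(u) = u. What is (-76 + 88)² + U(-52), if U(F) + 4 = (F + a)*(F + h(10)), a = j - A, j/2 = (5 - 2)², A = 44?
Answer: 3416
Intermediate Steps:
j = 18 (j = 2*(5 - 2)² = 2*3² = 2*9 = 18)
a = -26 (a = 18 - 1*44 = 18 - 44 = -26)
U(F) = -4 + (-26 + F)*(10 + F) (U(F) = -4 + (F - 26)*(F + 10) = -4 + (-26 + F)*(10 + F))
(-76 + 88)² + U(-52) = (-76 + 88)² + (-264 + (-52)² - 16*(-52)) = 12² + (-264 + 2704 + 832) = 144 + 3272 = 3416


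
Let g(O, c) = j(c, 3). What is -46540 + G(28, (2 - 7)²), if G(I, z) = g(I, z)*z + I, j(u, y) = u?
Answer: -45887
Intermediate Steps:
g(O, c) = c
G(I, z) = I + z² (G(I, z) = z*z + I = z² + I = I + z²)
-46540 + G(28, (2 - 7)²) = -46540 + (28 + ((2 - 7)²)²) = -46540 + (28 + ((-5)²)²) = -46540 + (28 + 25²) = -46540 + (28 + 625) = -46540 + 653 = -45887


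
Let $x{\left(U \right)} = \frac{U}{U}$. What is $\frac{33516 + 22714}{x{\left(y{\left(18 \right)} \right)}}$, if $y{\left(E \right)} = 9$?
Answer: $56230$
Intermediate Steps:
$x{\left(U \right)} = 1$
$\frac{33516 + 22714}{x{\left(y{\left(18 \right)} \right)}} = \frac{33516 + 22714}{1} = 56230 \cdot 1 = 56230$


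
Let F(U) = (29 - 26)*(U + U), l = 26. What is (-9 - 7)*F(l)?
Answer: -2496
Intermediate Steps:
F(U) = 6*U (F(U) = 3*(2*U) = 6*U)
(-9 - 7)*F(l) = (-9 - 7)*(6*26) = -16*156 = -2496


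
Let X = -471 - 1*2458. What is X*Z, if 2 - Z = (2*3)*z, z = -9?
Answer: -164024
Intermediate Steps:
Z = 56 (Z = 2 - 2*3*(-9) = 2 - 6*(-9) = 2 - 1*(-54) = 2 + 54 = 56)
X = -2929 (X = -471 - 2458 = -2929)
X*Z = -2929*56 = -164024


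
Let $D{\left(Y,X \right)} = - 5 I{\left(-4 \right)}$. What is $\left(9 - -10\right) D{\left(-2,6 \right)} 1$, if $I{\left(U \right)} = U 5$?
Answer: $1900$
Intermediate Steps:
$I{\left(U \right)} = 5 U$
$D{\left(Y,X \right)} = 100$ ($D{\left(Y,X \right)} = - 5 \cdot 5 \left(-4\right) = \left(-5\right) \left(-20\right) = 100$)
$\left(9 - -10\right) D{\left(-2,6 \right)} 1 = \left(9 - -10\right) 100 \cdot 1 = \left(9 + 10\right) 100 \cdot 1 = 19 \cdot 100 \cdot 1 = 1900 \cdot 1 = 1900$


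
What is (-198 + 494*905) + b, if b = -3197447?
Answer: -2750575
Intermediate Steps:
(-198 + 494*905) + b = (-198 + 494*905) - 3197447 = (-198 + 447070) - 3197447 = 446872 - 3197447 = -2750575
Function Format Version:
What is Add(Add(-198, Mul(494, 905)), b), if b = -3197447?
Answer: -2750575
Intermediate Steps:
Add(Add(-198, Mul(494, 905)), b) = Add(Add(-198, Mul(494, 905)), -3197447) = Add(Add(-198, 447070), -3197447) = Add(446872, -3197447) = -2750575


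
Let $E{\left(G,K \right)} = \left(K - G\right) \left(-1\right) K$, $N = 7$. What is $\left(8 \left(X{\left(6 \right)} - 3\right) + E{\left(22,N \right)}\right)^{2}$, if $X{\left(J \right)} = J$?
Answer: $16641$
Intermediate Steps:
$E{\left(G,K \right)} = K \left(G - K\right)$ ($E{\left(G,K \right)} = \left(G - K\right) K = K \left(G - K\right)$)
$\left(8 \left(X{\left(6 \right)} - 3\right) + E{\left(22,N \right)}\right)^{2} = \left(8 \left(6 - 3\right) + 7 \left(22 - 7\right)\right)^{2} = \left(8 \cdot 3 + 7 \left(22 - 7\right)\right)^{2} = \left(24 + 7 \cdot 15\right)^{2} = \left(24 + 105\right)^{2} = 129^{2} = 16641$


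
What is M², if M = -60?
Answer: 3600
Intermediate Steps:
M² = (-60)² = 3600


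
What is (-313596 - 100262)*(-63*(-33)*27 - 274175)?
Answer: 90238426036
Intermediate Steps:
(-313596 - 100262)*(-63*(-33)*27 - 274175) = -413858*(2079*27 - 274175) = -413858*(56133 - 274175) = -413858*(-218042) = 90238426036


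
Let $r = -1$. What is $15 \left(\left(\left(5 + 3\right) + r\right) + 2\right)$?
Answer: $135$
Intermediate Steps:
$15 \left(\left(\left(5 + 3\right) + r\right) + 2\right) = 15 \left(\left(\left(5 + 3\right) - 1\right) + 2\right) = 15 \left(\left(8 - 1\right) + 2\right) = 15 \left(7 + 2\right) = 15 \cdot 9 = 135$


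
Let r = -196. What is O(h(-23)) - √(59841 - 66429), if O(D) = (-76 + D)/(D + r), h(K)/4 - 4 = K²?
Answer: 257/242 - 6*I*√183 ≈ 1.062 - 81.167*I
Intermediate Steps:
h(K) = 16 + 4*K²
O(D) = (-76 + D)/(-196 + D) (O(D) = (-76 + D)/(D - 196) = (-76 + D)/(-196 + D))
O(h(-23)) - √(59841 - 66429) = (-76 + (16 + 4*(-23)²))/(-196 + (16 + 4*(-23)²)) - √(59841 - 66429) = (-76 + (16 + 4*529))/(-196 + (16 + 4*529)) - √(-6588) = (-76 + (16 + 2116))/(-196 + (16 + 2116)) - 6*I*√183 = (-76 + 2132)/(-196 + 2132) - 6*I*√183 = 2056/1936 - 6*I*√183 = (1/1936)*2056 - 6*I*√183 = 257/242 - 6*I*√183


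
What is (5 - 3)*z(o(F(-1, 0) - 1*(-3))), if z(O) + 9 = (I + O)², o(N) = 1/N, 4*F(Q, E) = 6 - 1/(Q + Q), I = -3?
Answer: -3424/1369 ≈ -2.5011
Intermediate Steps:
F(Q, E) = 3/2 - 1/(8*Q) (F(Q, E) = (6 - 1/(Q + Q))/4 = (6 - 1/(2*Q))/4 = 3/2 - 1/(8*Q))
z(O) = -9 + (-3 + O)²
(5 - 3)*z(o(F(-1, 0) - 1*(-3))) = (5 - 3)*((-6 + 1/((⅛)*(-1 + 12*(-1))/(-1) - 1*(-3)))/((⅛)*(-1 + 12*(-1))/(-1) - 1*(-3))) = 2*((-6 + 1/((⅛)*(-1)*(-1 - 12) + 3))/((⅛)*(-1)*(-1 - 12) + 3)) = 2*((-6 + 1/((⅛)*(-1)*(-13) + 3))/((⅛)*(-1)*(-13) + 3)) = 2*((-6 + 1/(13/8 + 3))/(13/8 + 3)) = 2*((-6 + 1/(37/8))/(37/8)) = 2*(8*(-6 + 8/37)/37) = 2*((8/37)*(-214/37)) = 2*(-1712/1369) = -3424/1369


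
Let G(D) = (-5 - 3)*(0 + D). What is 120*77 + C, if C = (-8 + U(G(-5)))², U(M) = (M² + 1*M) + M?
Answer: 2804824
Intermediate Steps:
G(D) = -8*D
U(M) = M² + 2*M (U(M) = (M² + M) + M = (M + M²) + M = M² + 2*M)
C = 2795584 (C = (-8 + (-8*(-5))*(2 - 8*(-5)))² = (-8 + 40*(2 + 40))² = (-8 + 40*42)² = (-8 + 1680)² = 1672² = 2795584)
120*77 + C = 120*77 + 2795584 = 9240 + 2795584 = 2804824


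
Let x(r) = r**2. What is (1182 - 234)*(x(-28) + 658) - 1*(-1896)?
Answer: 1368912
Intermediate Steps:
(1182 - 234)*(x(-28) + 658) - 1*(-1896) = (1182 - 234)*((-28)**2 + 658) - 1*(-1896) = 948*(784 + 658) + 1896 = 948*1442 + 1896 = 1367016 + 1896 = 1368912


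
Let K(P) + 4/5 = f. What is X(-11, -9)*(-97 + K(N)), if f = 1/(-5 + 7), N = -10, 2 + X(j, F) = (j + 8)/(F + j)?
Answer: 36001/200 ≈ 180.00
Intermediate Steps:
X(j, F) = -2 + (8 + j)/(F + j) (X(j, F) = -2 + (j + 8)/(F + j) = -2 + (8 + j)/(F + j))
f = 1/2 ≈ 0.50000
K(P) = -3/10 (K(P) = -4/5 + 1/2 = -3/10)
X(-11, -9)*(-97 + K(N)) = ((8 - 1*(-11) - 2*(-9))/(-9 - 11))*(-97 - 3/10) = ((8 + 11 + 18)/(-20))*(-973/10) = -1/20*37*(-973/10) = -37/20*(-973/10) = 36001/200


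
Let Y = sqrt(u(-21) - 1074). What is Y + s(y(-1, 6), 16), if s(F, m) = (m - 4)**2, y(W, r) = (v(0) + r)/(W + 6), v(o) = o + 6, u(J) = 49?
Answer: 144 + 5*I*sqrt(41) ≈ 144.0 + 32.016*I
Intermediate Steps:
v(o) = 6 + o
y(W, r) = (6 + r)/(6 + W) (y(W, r) = ((6 + 0) + r)/(W + 6) = (6 + r)/(6 + W))
s(F, m) = (-4 + m)**2
Y = 5*I*sqrt(41) (Y = sqrt(49 - 1074) = sqrt(-1025) = 5*I*sqrt(41) ≈ 32.016*I)
Y + s(y(-1, 6), 16) = 5*I*sqrt(41) + (-4 + 16)**2 = 5*I*sqrt(41) + 12**2 = 5*I*sqrt(41) + 144 = 144 + 5*I*sqrt(41)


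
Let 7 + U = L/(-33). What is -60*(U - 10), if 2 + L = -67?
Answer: 9840/11 ≈ 894.54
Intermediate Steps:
L = -69 (L = -2 - 67 = -69)
U = -54/11 (U = -7 - 69/(-33) = -7 - 69*(-1/33) = -7 + 23/11 = -54/11 ≈ -4.9091)
-60*(U - 10) = -60*(-54/11 - 10) = -60*(-164/11) = 9840/11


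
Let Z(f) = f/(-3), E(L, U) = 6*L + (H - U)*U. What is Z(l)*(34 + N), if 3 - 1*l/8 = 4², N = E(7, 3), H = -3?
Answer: 6032/3 ≈ 2010.7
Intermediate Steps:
E(L, U) = 6*L + U*(-3 - U) (E(L, U) = 6*L + (-3 - U)*U = 6*L + U*(-3 - U))
N = 24 (N = -1*3² - 3*3 + 6*7 = -1*9 - 9 + 42 = -9 - 9 + 42 = 24)
l = -104 (l = 24 - 8*4² = 24 - 8*16 = 24 - 128 = -104)
Z(f) = -f/3 (Z(f) = f*(-⅓) = -f/3)
Z(l)*(34 + N) = (-⅓*(-104))*(34 + 24) = (104/3)*58 = 6032/3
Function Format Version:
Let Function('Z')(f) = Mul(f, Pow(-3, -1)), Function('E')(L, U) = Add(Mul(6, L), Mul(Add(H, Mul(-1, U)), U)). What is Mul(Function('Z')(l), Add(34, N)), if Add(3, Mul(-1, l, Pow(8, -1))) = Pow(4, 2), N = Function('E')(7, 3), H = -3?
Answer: Rational(6032, 3) ≈ 2010.7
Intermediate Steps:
Function('E')(L, U) = Add(Mul(6, L), Mul(U, Add(-3, Mul(-1, U)))) (Function('E')(L, U) = Add(Mul(6, L), Mul(Add(-3, Mul(-1, U)), U)) = Add(Mul(6, L), Mul(U, Add(-3, Mul(-1, U)))))
N = 24 (N = Add(Mul(-1, Pow(3, 2)), Mul(-3, 3), Mul(6, 7)) = Add(Mul(-1, 9), -9, 42) = Add(-9, -9, 42) = 24)
l = -104 (l = Add(24, Mul(-8, Pow(4, 2))) = Add(24, Mul(-8, 16)) = Add(24, -128) = -104)
Function('Z')(f) = Mul(Rational(-1, 3), f) (Function('Z')(f) = Mul(f, Rational(-1, 3)) = Mul(Rational(-1, 3), f))
Mul(Function('Z')(l), Add(34, N)) = Mul(Mul(Rational(-1, 3), -104), Add(34, 24)) = Mul(Rational(104, 3), 58) = Rational(6032, 3)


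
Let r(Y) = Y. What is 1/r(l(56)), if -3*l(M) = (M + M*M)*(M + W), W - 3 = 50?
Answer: -1/115976 ≈ -8.6225e-6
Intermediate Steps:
W = 53 (W = 3 + 50 = 53)
l(M) = -(53 + M)*(M + M**2)/3 (l(M) = -(M + M*M)*(M + 53)/3 = -(M + M**2)*(53 + M)/3 = -(53 + M)*(M + M**2)/3)
1/r(l(56)) = 1/(-1/3*56*(53 + 56**2 + 54*56)) = 1/(-1/3*56*(53 + 3136 + 3024)) = 1/(-1/3*56*6213) = 1/(-115976) = -1/115976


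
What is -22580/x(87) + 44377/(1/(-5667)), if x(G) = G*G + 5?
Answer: -952371657523/3787 ≈ -2.5148e+8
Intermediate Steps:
x(G) = 5 + G² (x(G) = G² + 5 = 5 + G²)
-22580/x(87) + 44377/(1/(-5667)) = -22580/(5 + 87²) + 44377/(1/(-5667)) = -22580/(5 + 7569) + 44377/(-1/5667) = -22580/7574 + 44377*(-5667) = -22580*1/7574 - 251484459 = -11290/3787 - 251484459 = -952371657523/3787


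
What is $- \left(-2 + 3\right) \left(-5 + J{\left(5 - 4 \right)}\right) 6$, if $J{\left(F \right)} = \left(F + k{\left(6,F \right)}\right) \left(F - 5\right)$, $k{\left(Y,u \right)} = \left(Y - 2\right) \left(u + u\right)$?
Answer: $246$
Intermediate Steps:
$k{\left(Y,u \right)} = 2 u \left(-2 + Y\right)$ ($k{\left(Y,u \right)} = \left(-2 + Y\right) 2 u = 2 u \left(-2 + Y\right)$)
$J{\left(F \right)} = 9 F \left(-5 + F\right)$ ($J{\left(F \right)} = \left(F + 2 F \left(-2 + 6\right)\right) \left(F - 5\right) = \left(F + 2 F 4\right) \left(-5 + F\right) = \left(F + 8 F\right) \left(-5 + F\right) = 9 F \left(-5 + F\right)$)
$- \left(-2 + 3\right) \left(-5 + J{\left(5 - 4 \right)}\right) 6 = - \left(-2 + 3\right) \left(-5 + 9 \left(5 - 4\right) \left(-5 + \left(5 - 4\right)\right)\right) 6 = - 1 \left(-5 + 9 \cdot 1 \left(-5 + 1\right)\right) 6 = - 1 \left(-5 + 9 \cdot 1 \left(-4\right)\right) 6 = - 1 \left(-5 - 36\right) 6 = - 1 \left(-41\right) 6 = \left(-1\right) \left(-41\right) 6 = 41 \cdot 6 = 246$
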